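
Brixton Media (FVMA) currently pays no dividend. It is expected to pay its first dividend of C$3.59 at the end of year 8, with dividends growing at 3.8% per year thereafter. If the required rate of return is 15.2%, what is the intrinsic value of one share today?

Deferred-dividend DDM. At t=7 the remaining stream is a growing perpetuity with first payment D_8 = 3.59.
V_7 = D_8/(r−g) = 3.59/(0.152−0.038) = 31.4912
P₀ = V_7/(1+r)^7 = 31.4912/(1+0.152)^7 = 11.6956

C$11.70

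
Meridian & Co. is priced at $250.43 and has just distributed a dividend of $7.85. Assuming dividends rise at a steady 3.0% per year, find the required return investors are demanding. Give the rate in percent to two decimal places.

6.23%

Rearranging the constant-growth DDM: r = D₁/P₀ + g.
D₁ = 7.85 × (1 + 0.03) = 8.0855.
r = 8.0855 / 250.43 + 0.03 = 0.03229 + 0.03 = 0.06229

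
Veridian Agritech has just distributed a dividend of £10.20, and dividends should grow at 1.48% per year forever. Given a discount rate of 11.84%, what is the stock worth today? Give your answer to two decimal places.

Gordon growth model: P₀ = D₁/(r − g). D₁ = 10.20 × (1 + 0.0148) = 10.3510.
P₀ = 10.3510 / (0.1184 − 0.0148) = 10.3510 / 0.1036 = 99.9127

£99.91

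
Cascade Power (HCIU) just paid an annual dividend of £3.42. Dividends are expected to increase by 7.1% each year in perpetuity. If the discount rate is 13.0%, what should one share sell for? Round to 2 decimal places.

£62.08

Gordon growth model: P₀ = D₁/(r − g). D₁ = 3.42 × (1 + 0.071) = 3.6628.
P₀ = 3.6628 / (0.13 − 0.071) = 3.6628 / 0.059 = 62.0817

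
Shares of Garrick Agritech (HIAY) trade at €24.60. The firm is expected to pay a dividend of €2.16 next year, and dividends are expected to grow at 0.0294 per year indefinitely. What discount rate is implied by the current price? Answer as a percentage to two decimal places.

Rearranging the constant-growth DDM: r = D₁/P₀ + g.
r = 2.1600 / 24.60 + 0.0294 = 0.08780 + 0.0294 = 0.11720

11.72%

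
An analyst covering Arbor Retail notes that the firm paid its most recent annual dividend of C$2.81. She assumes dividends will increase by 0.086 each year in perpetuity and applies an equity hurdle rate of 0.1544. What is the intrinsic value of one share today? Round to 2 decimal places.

Gordon growth model: P₀ = D₁/(r − g). D₁ = 2.81 × (1 + 0.086) = 3.0517.
P₀ = 3.0517 / (0.1544 − 0.086) = 3.0517 / 0.0684 = 44.6149

C$44.61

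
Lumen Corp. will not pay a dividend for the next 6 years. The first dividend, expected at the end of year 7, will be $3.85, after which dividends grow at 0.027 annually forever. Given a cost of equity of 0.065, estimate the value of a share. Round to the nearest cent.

Deferred-dividend DDM. At t=6 the remaining stream is a growing perpetuity with first payment D_7 = 3.85.
V_6 = D_7/(r−g) = 3.85/(0.065−0.027) = 101.3158
P₀ = V_6/(1+r)^6 = 101.3158/(1+0.065)^6 = 69.4352

$69.44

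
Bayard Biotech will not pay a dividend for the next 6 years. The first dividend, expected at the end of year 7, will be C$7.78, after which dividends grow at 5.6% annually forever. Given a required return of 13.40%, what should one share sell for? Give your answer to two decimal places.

Deferred-dividend DDM. At t=6 the remaining stream is a growing perpetuity with first payment D_7 = 7.78.
V_6 = D_7/(r−g) = 7.78/(0.134−0.056) = 99.7436
P₀ = V_6/(1+r)^6 = 99.7436/(1+0.134)^6 = 46.9037

C$46.90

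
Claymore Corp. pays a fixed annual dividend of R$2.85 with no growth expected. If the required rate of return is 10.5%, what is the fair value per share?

Zero-growth DDM (perpetuity): P₀ = D/r = 2.85 / 0.105 = 27.1429

R$27.14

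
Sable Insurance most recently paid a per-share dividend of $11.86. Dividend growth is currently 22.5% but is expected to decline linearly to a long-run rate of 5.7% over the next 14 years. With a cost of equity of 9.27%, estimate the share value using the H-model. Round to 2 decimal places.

$741.83

H-model: P₀ = D₀[(1+g_L) + H(g_S−g_L)]/(r−g_L), with H = 14/2 = 7.
P₀ = 11.86 × [(1+0.057) + 7×(0.225−0.057)] / (0.0927−0.057)
   = 11.86 × 2.2330 / 0.0357 = 741.8314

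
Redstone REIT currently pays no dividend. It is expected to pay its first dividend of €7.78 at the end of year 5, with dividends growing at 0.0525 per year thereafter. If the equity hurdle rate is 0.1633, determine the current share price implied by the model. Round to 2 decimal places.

€38.34

Deferred-dividend DDM. At t=4 the remaining stream is a growing perpetuity with first payment D_5 = 7.78.
V_4 = D_5/(r−g) = 7.78/(0.1633−0.0525) = 70.2166
P₀ = V_4/(1+r)^4 = 70.2166/(1+0.1633)^4 = 38.3418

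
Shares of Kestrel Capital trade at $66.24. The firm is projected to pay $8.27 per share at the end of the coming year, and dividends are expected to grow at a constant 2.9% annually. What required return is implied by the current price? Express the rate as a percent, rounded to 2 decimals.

15.38%

Rearranging the constant-growth DDM: r = D₁/P₀ + g.
r = 8.2700 / 66.24 + 0.029 = 0.12485 + 0.029 = 0.15385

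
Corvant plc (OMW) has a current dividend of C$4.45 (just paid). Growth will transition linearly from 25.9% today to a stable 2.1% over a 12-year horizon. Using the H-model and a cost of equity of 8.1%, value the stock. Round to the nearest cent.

H-model: P₀ = D₀[(1+g_L) + H(g_S−g_L)]/(r−g_L), with H = 12/2 = 6.
P₀ = 4.45 × [(1+0.021) + 6×(0.259−0.021)] / (0.081−0.021)
   = 4.45 × 2.4490 / 0.06 = 181.6342

C$181.63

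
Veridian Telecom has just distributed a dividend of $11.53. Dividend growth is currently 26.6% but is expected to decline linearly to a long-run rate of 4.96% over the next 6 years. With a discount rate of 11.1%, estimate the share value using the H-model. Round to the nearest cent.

H-model: P₀ = D₀[(1+g_L) + H(g_S−g_L)]/(r−g_L), with H = 6/2 = 3.
P₀ = 11.53 × [(1+0.0496) + 3×(0.266−0.0496)] / (0.111−0.0496)
   = 11.53 × 1.6988 / 0.0614 = 319.0092

$319.01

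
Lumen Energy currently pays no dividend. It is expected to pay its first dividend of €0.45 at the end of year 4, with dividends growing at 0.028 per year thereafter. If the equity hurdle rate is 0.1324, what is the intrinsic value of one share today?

Deferred-dividend DDM. At t=3 the remaining stream is a growing perpetuity with first payment D_4 = 0.45.
V_3 = D_4/(r−g) = 0.45/(0.1324−0.028) = 4.3103
P₀ = V_3/(1+r)^3 = 4.3103/(1+0.1324)^3 = 2.9683

€2.97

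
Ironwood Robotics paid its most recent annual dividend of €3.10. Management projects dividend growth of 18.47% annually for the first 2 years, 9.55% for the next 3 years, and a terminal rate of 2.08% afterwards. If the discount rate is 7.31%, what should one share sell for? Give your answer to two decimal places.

Three-stage DDM. Project D₁…D_5; terminal Gordon value at t=5 with g = 0.0208; discount at r = 0.0731.
D_1 = 3.6726
D_2 = 4.3509
D_3 = 4.7664
D_4 = 5.2216
D_5 = 5.7203
TV_5 = 5.8392/(0.0731−0.0208) = 111.6489
P₀ = Σ Dₜ/(1+r)ᵗ + TV_5/(1+r)^5 = 97.4764

€97.48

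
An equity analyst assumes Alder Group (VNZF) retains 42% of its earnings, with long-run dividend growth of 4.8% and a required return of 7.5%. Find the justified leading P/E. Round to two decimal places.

Payout ratio b = 1 − 0.42 = 0.58.
Justified leading P/E = b/(r−g) = 0.58/(0.075−0.048) = 21.4815

21.48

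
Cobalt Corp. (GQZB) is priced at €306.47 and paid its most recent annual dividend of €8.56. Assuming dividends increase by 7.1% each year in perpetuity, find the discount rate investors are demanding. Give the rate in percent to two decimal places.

10.09%

Rearranging the constant-growth DDM: r = D₁/P₀ + g.
D₁ = 8.56 × (1 + 0.071) = 9.1678.
r = 9.1678 / 306.47 + 0.071 = 0.02991 + 0.071 = 0.10091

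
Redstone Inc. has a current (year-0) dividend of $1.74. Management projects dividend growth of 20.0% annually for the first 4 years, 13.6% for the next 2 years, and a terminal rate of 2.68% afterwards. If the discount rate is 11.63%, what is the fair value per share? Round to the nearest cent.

$40.74

Three-stage DDM. Project D₁…D_6; terminal Gordon value at t=6 with g = 0.0268; discount at r = 0.1163.
D_1 = 2.0880
D_2 = 2.5056
D_3 = 3.0067
D_4 = 3.6081
D_5 = 4.0988
D_6 = 4.6562
TV_6 = 4.7810/(0.1163−0.0268) = 53.4187
P₀ = Σ Dₜ/(1+r)ᵗ + TV_6/(1+r)^6 = 40.7433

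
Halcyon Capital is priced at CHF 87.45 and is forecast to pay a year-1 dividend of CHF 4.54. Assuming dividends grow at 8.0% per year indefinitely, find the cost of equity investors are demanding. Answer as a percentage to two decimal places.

Rearranging the constant-growth DDM: r = D₁/P₀ + g.
r = 4.5400 / 87.45 + 0.08 = 0.05192 + 0.08 = 0.13192

13.19%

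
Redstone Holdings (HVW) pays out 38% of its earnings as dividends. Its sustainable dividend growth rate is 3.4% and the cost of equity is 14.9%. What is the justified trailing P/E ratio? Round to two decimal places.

Justified trailing P/E = b(1+g)/(r−g) = 0.38×(1+0.034)/(0.149−0.034) = 3.4167

3.42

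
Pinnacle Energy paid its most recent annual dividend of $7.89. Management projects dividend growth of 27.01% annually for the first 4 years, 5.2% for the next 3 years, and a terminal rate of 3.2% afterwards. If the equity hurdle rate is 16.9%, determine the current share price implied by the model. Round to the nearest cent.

Three-stage DDM. Project D₁…D_7; terminal Gordon value at t=7 with g = 0.032; discount at r = 0.169.
D_1 = 10.0211
D_2 = 12.7278
D_3 = 16.1656
D_4 = 20.5319
D_5 = 21.5995
D_6 = 22.7227
D_7 = 23.9043
TV_7 = 24.6692/(0.169−0.032) = 180.0674
P₀ = Σ Dₜ/(1+r)ᵗ + TV_7/(1+r)^7 = 126.1679

$126.17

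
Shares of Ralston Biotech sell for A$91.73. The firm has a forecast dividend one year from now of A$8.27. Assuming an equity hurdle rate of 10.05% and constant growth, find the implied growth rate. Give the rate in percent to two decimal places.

1.03%

From P₀ = D₁/(r − g), the implied growth is g = r − D₁/P₀.
g = 0.1005 − 8.27/91.73 = 0.1005 − 0.09016 = 0.01034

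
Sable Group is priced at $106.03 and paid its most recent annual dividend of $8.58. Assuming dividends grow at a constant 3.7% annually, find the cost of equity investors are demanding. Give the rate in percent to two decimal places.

12.09%

Rearranging the constant-growth DDM: r = D₁/P₀ + g.
D₁ = 8.58 × (1 + 0.037) = 8.8975.
r = 8.8975 / 106.03 + 0.037 = 0.08391 + 0.037 = 0.12091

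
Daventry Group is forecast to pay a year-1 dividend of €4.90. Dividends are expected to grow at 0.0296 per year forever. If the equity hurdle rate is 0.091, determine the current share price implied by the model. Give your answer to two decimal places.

€79.80

Gordon growth model: P₀ = D₁/(r − g), with D₁ = 4.90 given directly.
P₀ = 4.9000 / (0.091 − 0.0296) = 4.9000 / 0.0614 = 79.8046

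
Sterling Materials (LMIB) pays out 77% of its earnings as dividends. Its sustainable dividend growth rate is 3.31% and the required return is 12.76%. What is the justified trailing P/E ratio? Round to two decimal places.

Justified trailing P/E = b(1+g)/(r−g) = 0.77×(1+0.0331)/(0.1276−0.0331) = 8.4179

8.42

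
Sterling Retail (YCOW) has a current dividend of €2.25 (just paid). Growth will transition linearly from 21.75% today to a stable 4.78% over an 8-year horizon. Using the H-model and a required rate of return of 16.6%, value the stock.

€32.87

H-model: P₀ = D₀[(1+g_L) + H(g_S−g_L)]/(r−g_L), with H = 8/2 = 4.
P₀ = 2.25 × [(1+0.0478) + 4×(0.2175−0.0478)] / (0.166−0.0478)
   = 2.25 × 1.7266 / 0.1182 = 32.8668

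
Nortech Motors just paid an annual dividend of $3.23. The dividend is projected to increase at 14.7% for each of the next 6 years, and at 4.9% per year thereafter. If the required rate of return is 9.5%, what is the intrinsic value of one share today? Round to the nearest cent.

$120.17

Two-stage DDM. Project D₁…D_6 at 0.147, terminal growth 0.049, discount at r = 0.095.
D_1 = 3.7048
D_2 = 4.2494
D_3 = 4.8741
D_4 = 5.5906
D_5 = 6.4124
D_6 = 7.3550
Terminal value at t=6: TV = D_7/(r−g) = 7.7154/(0.095−0.049) = 167.7261
P₀ = 3.7048/(1+0.095)^1 + 4.2494/(1+0.095)^2 + 4.8741/(1+0.095)^3 + 5.5906/(1+0.095)^4 + 6.4124/(1+0.095)^5 + 7.3550/(1+0.095)^6 + 167.7261/(1+0.095)^6 = 120.1693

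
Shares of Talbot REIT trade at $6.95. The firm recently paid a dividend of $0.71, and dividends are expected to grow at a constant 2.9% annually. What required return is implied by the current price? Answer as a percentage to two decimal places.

Rearranging the constant-growth DDM: r = D₁/P₀ + g.
D₁ = 0.71 × (1 + 0.029) = 0.7306.
r = 0.7306 / 6.95 + 0.029 = 0.10512 + 0.029 = 0.13412

13.41%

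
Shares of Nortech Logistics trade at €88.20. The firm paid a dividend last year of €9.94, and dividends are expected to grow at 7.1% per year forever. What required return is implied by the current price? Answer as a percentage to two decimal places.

19.17%

Rearranging the constant-growth DDM: r = D₁/P₀ + g.
D₁ = 9.94 × (1 + 0.071) = 10.6457.
r = 10.6457 / 88.20 + 0.071 = 0.12070 + 0.071 = 0.19170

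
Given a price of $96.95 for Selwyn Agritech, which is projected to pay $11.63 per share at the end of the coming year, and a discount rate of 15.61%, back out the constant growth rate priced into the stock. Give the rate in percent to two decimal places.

3.61%

From P₀ = D₁/(r − g), the implied growth is g = r − D₁/P₀.
g = 0.1561 − 11.63/96.95 = 0.1561 − 0.11996 = 0.03614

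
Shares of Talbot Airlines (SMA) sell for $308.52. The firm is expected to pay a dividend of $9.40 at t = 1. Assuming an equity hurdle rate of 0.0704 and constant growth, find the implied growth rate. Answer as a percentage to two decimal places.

From P₀ = D₁/(r − g), the implied growth is g = r − D₁/P₀.
g = 0.0704 − 9.40/308.52 = 0.0704 − 0.03047 = 0.03993

3.99%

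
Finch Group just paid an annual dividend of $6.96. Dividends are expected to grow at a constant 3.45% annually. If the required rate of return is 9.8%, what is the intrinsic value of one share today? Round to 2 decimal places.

$113.39

Gordon growth model: P₀ = D₁/(r − g). D₁ = 6.96 × (1 + 0.0345) = 7.2001.
P₀ = 7.2001 / (0.098 − 0.0345) = 7.2001 / 0.0635 = 113.3877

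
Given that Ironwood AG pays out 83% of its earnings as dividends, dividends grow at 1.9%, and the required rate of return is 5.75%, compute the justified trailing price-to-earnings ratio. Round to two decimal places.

21.97

Justified trailing P/E = b(1+g)/(r−g) = 0.83×(1+0.019)/(0.0575−0.019) = 21.9681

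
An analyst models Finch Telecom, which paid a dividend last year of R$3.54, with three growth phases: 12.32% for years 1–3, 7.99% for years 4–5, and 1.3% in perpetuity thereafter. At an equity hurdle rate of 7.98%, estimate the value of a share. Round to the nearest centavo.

Three-stage DDM. Project D₁…D_5; terminal Gordon value at t=5 with g = 0.013; discount at r = 0.0798.
D_1 = 3.9761
D_2 = 4.4660
D_3 = 5.0162
D_4 = 5.4170
D_5 = 5.8498
TV_5 = 5.9259/(0.0798−0.013) = 88.7104
P₀ = Σ Dₜ/(1+r)ᵗ + TV_5/(1+r)^5 = 79.8971

R$79.90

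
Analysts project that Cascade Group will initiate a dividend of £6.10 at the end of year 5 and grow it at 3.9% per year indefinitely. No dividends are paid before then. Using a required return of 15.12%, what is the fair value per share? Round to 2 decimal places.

£30.96

Deferred-dividend DDM. At t=4 the remaining stream is a growing perpetuity with first payment D_5 = 6.10.
V_4 = D_5/(r−g) = 6.10/(0.1512−0.039) = 54.3672
P₀ = V_4/(1+r)^4 = 54.3672/(1+0.1512)^4 = 30.9552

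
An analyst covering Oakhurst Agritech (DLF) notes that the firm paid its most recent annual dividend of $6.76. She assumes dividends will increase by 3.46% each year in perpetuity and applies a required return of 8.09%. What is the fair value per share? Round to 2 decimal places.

$151.06

Gordon growth model: P₀ = D₁/(r − g). D₁ = 6.76 × (1 + 0.0346) = 6.9939.
P₀ = 6.9939 / (0.0809 − 0.0346) = 6.9939 / 0.0463 = 151.0561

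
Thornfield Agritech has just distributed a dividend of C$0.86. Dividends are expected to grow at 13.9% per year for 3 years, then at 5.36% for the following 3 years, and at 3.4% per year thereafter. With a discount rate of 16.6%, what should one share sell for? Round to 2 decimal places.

Three-stage DDM. Project D₁…D_6; terminal Gordon value at t=6 with g = 0.034; discount at r = 0.166.
D_1 = 0.9795
D_2 = 1.1157
D_3 = 1.2708
D_4 = 1.3389
D_5 = 1.4107
D_6 = 1.4863
TV_6 = 1.5368/(0.166−0.034) = 11.6424
P₀ = Σ Dₜ/(1+r)ᵗ + TV_6/(1+r)^6 = 9.0656

C$9.07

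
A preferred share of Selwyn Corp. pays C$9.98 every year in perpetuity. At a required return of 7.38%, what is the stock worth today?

C$135.23

Zero-growth DDM (perpetuity): P₀ = D/r = 9.98 / 0.0738 = 135.2304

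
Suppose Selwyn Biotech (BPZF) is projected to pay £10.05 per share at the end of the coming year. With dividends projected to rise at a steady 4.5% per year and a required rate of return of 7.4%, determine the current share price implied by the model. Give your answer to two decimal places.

£346.55

Gordon growth model: P₀ = D₁/(r − g), with D₁ = 10.05 given directly.
P₀ = 10.0500 / (0.074 − 0.045) = 10.0500 / 0.029 = 346.5517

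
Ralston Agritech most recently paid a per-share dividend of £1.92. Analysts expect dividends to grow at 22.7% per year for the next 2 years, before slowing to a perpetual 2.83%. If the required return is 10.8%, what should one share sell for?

Two-stage DDM. Project D₁…D_2 at 0.227, terminal growth 0.0283, discount at r = 0.108.
D_1 = 2.3558
D_2 = 2.8906
Terminal value at t=2: TV = D_3/(r−g) = 2.9724/(0.108−0.0283) = 37.2951
P₀ = 2.3558/(1+0.108)^1 + 2.8906/(1+0.108)^2 + 37.2951/(1+0.108)^2 = 34.8597

£34.86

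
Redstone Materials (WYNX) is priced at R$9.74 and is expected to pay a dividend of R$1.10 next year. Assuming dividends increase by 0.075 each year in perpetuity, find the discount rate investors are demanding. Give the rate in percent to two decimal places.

18.79%

Rearranging the constant-growth DDM: r = D₁/P₀ + g.
r = 1.1000 / 9.74 + 0.075 = 0.11294 + 0.075 = 0.18794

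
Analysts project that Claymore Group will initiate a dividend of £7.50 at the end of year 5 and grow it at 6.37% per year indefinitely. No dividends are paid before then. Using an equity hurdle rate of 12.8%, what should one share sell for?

£72.05

Deferred-dividend DDM. At t=4 the remaining stream is a growing perpetuity with first payment D_5 = 7.50.
V_4 = D_5/(r−g) = 7.50/(0.128−0.0637) = 116.6407
P₀ = V_4/(1+r)^4 = 116.6407/(1+0.128)^4 = 72.0467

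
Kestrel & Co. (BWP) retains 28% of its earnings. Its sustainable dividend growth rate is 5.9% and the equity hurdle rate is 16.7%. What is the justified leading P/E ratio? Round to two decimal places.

Payout ratio b = 1 − 0.28 = 0.72.
Justified leading P/E = b/(r−g) = 0.72/(0.167−0.059) = 6.6667

6.67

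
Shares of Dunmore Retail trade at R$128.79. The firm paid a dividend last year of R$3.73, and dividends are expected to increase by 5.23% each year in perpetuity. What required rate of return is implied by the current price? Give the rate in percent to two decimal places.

Rearranging the constant-growth DDM: r = D₁/P₀ + g.
D₁ = 3.73 × (1 + 0.0523) = 3.9251.
r = 3.9251 / 128.79 + 0.0523 = 0.03048 + 0.0523 = 0.08278

8.28%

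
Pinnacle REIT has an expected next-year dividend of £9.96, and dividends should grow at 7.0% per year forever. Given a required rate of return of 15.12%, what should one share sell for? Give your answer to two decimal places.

£122.66

Gordon growth model: P₀ = D₁/(r − g), with D₁ = 9.96 given directly.
P₀ = 9.9600 / (0.1512 − 0.07) = 9.9600 / 0.0812 = 122.6601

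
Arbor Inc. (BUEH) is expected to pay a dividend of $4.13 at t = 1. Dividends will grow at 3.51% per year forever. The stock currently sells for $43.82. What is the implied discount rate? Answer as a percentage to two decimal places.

12.93%

Rearranging the constant-growth DDM: r = D₁/P₀ + g.
r = 4.1300 / 43.82 + 0.0351 = 0.09425 + 0.0351 = 0.12935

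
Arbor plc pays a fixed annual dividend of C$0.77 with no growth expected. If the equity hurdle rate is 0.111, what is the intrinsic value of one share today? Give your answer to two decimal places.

Zero-growth DDM (perpetuity): P₀ = D/r = 0.77 / 0.111 = 6.9369

C$6.94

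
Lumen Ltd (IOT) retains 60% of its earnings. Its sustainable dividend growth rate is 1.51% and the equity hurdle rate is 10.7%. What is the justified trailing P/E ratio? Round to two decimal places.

Payout ratio b = 1 − 0.60 = 0.40.
Justified trailing P/E = b(1+g)/(r−g) = 0.40×(1+0.0151)/(0.107−0.0151) = 4.4183

4.42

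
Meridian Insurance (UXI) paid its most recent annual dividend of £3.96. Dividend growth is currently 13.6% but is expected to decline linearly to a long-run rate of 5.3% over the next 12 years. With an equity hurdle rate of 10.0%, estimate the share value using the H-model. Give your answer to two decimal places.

H-model: P₀ = D₀[(1+g_L) + H(g_S−g_L)]/(r−g_L), with H = 12/2 = 6.
P₀ = 3.96 × [(1+0.053) + 6×(0.136−0.053)] / (0.1−0.053)
   = 3.96 × 1.5510 / 0.047 = 130.6800

£130.68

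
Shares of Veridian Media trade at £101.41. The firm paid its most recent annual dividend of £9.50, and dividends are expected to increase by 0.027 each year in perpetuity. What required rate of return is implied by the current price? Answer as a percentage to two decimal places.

12.32%

Rearranging the constant-growth DDM: r = D₁/P₀ + g.
D₁ = 9.50 × (1 + 0.027) = 9.7565.
r = 9.7565 / 101.41 + 0.027 = 0.09621 + 0.027 = 0.12321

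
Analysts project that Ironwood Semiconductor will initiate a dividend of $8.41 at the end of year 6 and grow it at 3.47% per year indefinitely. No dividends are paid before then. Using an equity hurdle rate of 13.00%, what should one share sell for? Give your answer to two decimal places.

$47.90

Deferred-dividend DDM. At t=5 the remaining stream is a growing perpetuity with first payment D_6 = 8.41.
V_5 = D_6/(r−g) = 8.41/(0.13−0.0347) = 88.2476
P₀ = V_5/(1+r)^5 = 88.2476/(1+0.13)^5 = 47.8973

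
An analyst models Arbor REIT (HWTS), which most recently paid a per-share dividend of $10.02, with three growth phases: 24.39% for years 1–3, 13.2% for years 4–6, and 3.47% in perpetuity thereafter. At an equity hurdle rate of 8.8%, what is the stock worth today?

$415.58

Three-stage DDM. Project D₁…D_6; terminal Gordon value at t=6 with g = 0.0347; discount at r = 0.088.
D_1 = 12.4639
D_2 = 15.5038
D_3 = 19.2852
D_4 = 21.8308
D_5 = 24.7125
D_6 = 27.9746
TV_6 = 28.9453/(0.088−0.0347) = 543.0635
P₀ = Σ Dₜ/(1+r)ᵗ + TV_6/(1+r)^6 = 415.5803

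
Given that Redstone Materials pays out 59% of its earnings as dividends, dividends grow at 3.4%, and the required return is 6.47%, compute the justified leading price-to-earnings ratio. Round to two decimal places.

19.22

Justified leading P/E = b/(r−g) = 0.59/(0.0647−0.034) = 19.2182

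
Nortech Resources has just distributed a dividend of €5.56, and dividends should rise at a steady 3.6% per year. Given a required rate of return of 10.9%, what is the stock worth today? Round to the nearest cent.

€78.91

Gordon growth model: P₀ = D₁/(r − g). D₁ = 5.56 × (1 + 0.036) = 5.7602.
P₀ = 5.7602 / (0.109 − 0.036) = 5.7602 / 0.073 = 78.9063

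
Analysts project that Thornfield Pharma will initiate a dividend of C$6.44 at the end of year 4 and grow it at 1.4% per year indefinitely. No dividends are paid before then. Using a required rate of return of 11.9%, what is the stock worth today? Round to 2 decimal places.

C$43.77

Deferred-dividend DDM. At t=3 the remaining stream is a growing perpetuity with first payment D_4 = 6.44.
V_3 = D_4/(r−g) = 6.44/(0.119−0.014) = 61.3333
P₀ = V_3/(1+r)^3 = 61.3333/(1+0.119)^3 = 43.7730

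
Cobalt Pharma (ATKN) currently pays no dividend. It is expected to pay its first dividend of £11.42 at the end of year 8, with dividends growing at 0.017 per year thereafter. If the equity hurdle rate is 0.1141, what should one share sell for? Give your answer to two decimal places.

£55.20

Deferred-dividend DDM. At t=7 the remaining stream is a growing perpetuity with first payment D_8 = 11.42.
V_7 = D_8/(r−g) = 11.42/(0.1141−0.017) = 117.6107
P₀ = V_7/(1+r)^7 = 117.6107/(1+0.1141)^7 = 55.2049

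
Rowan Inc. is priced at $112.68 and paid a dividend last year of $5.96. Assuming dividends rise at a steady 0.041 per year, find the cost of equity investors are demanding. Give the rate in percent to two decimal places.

9.61%

Rearranging the constant-growth DDM: r = D₁/P₀ + g.
D₁ = 5.96 × (1 + 0.041) = 6.2044.
r = 6.2044 / 112.68 + 0.041 = 0.05506 + 0.041 = 0.09606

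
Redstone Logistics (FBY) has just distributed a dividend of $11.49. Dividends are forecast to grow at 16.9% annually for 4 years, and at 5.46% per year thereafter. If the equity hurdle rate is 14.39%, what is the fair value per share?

$196.54

Two-stage DDM. Project D₁…D_4 at 0.169, terminal growth 0.0546, discount at r = 0.1439.
D_1 = 13.4318
D_2 = 15.7018
D_3 = 18.3554
D_4 = 21.4574
Terminal value at t=4: TV = D_5/(r−g) = 22.6290/(0.1439−0.0546) = 253.4045
P₀ = 13.4318/(1+0.1439)^1 + 15.7018/(1+0.1439)^2 + 18.3554/(1+0.1439)^3 + 21.4574/(1+0.1439)^4 + 253.4045/(1+0.1439)^4 = 196.5373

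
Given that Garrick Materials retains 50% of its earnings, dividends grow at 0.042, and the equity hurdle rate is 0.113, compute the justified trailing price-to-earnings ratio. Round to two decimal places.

Payout ratio b = 1 − 0.50 = 0.50.
Justified trailing P/E = b(1+g)/(r−g) = 0.50×(1+0.042)/(0.113−0.042) = 7.3380

7.34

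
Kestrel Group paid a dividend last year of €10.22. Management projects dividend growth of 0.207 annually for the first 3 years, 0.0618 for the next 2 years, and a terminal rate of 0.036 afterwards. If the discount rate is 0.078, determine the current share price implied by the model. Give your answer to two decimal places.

€409.95

Three-stage DDM. Project D₁…D_5; terminal Gordon value at t=5 with g = 0.036; discount at r = 0.078.
D_1 = 12.3355
D_2 = 14.8890
D_3 = 17.9710
D_4 = 19.0816
D_5 = 20.2609
TV_5 = 20.9903/(0.078−0.036) = 499.7682
P₀ = Σ Dₜ/(1+r)ᵗ + TV_5/(1+r)^5 = 409.9492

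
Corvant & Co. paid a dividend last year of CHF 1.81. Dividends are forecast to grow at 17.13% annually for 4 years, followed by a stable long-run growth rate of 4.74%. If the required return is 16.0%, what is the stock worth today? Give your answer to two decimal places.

CHF 24.92

Two-stage DDM. Project D₁…D_4 at 0.1713, terminal growth 0.0474, discount at r = 0.16.
D_1 = 2.1201
D_2 = 2.4832
D_3 = 2.9086
D_4 = 3.4068
Terminal value at t=4: TV = D_5/(r−g) = 3.5683/(0.16−0.0474) = 31.6902
P₀ = 2.1201/(1+0.16)^1 + 2.4832/(1+0.16)^2 + 2.9086/(1+0.16)^3 + 3.4068/(1+0.16)^4 + 31.6902/(1+0.16)^4 = 24.9203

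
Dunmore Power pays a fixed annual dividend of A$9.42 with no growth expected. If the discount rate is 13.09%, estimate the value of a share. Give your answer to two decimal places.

Zero-growth DDM (perpetuity): P₀ = D/r = 9.42 / 0.1309 = 71.9633

A$71.96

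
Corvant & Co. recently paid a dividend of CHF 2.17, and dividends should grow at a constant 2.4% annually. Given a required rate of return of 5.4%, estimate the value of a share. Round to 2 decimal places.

Gordon growth model: P₀ = D₁/(r − g). D₁ = 2.17 × (1 + 0.024) = 2.2221.
P₀ = 2.2221 / (0.054 − 0.024) = 2.2221 / 0.03 = 74.0693

CHF 74.07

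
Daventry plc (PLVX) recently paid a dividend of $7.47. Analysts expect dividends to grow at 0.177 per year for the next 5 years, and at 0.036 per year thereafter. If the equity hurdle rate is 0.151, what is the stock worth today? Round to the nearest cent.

$115.21

Two-stage DDM. Project D₁…D_5 at 0.177, terminal growth 0.036, discount at r = 0.151.
D_1 = 8.7922
D_2 = 10.3484
D_3 = 12.1801
D_4 = 14.3359
D_5 = 16.8734
Terminal value at t=5: TV = D_6/(r−g) = 17.4809/(0.151−0.036) = 152.0074
P₀ = 8.7922/(1+0.151)^1 + 10.3484/(1+0.151)^2 + 12.1801/(1+0.151)^3 + 14.3359/(1+0.151)^4 + 16.8734/(1+0.151)^5 + 152.0074/(1+0.151)^5 = 115.2055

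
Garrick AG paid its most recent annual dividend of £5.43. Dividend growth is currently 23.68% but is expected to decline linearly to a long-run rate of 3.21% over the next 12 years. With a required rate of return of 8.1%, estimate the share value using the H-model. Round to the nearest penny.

£250.99

H-model: P₀ = D₀[(1+g_L) + H(g_S−g_L)]/(r−g_L), with H = 12/2 = 6.
P₀ = 5.43 × [(1+0.0321) + 6×(0.2368−0.0321)] / (0.081−0.0321)
   = 5.43 × 2.2603 / 0.0489 = 250.9904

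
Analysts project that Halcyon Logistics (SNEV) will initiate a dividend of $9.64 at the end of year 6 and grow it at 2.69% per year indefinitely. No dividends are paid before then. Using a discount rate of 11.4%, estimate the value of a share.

Deferred-dividend DDM. At t=5 the remaining stream is a growing perpetuity with first payment D_6 = 9.64.
V_5 = D_6/(r−g) = 9.64/(0.114−0.0269) = 110.6774
P₀ = V_5/(1+r)^5 = 110.6774/(1+0.114)^5 = 64.5109

$64.51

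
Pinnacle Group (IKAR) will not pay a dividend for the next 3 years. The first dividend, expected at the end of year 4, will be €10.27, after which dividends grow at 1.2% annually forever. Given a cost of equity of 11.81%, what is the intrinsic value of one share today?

€69.25

Deferred-dividend DDM. At t=3 the remaining stream is a growing perpetuity with first payment D_4 = 10.27.
V_3 = D_4/(r−g) = 10.27/(0.1181−0.012) = 96.7955
P₀ = V_3/(1+r)^3 = 96.7955/(1+0.1181)^3 = 69.2489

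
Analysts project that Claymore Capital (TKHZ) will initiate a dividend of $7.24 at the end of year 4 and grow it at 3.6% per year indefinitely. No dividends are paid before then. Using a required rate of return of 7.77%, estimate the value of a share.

$138.71

Deferred-dividend DDM. At t=3 the remaining stream is a growing perpetuity with first payment D_4 = 7.24.
V_3 = D_4/(r−g) = 7.24/(0.0777−0.036) = 173.6211
P₀ = V_3/(1+r)^3 = 173.6211/(1+0.0777)^3 = 138.7103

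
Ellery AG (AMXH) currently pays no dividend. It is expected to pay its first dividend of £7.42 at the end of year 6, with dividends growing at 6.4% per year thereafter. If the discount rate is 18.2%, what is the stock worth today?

£27.25

Deferred-dividend DDM. At t=5 the remaining stream is a growing perpetuity with first payment D_6 = 7.42.
V_5 = D_6/(r−g) = 7.42/(0.182−0.064) = 62.8814
P₀ = V_5/(1+r)^5 = 62.8814/(1+0.182)^5 = 27.2543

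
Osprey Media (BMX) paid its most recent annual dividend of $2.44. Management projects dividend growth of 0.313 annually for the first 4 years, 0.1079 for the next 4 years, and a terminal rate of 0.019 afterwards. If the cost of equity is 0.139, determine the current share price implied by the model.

$62.95

Three-stage DDM. Project D₁…D_8; terminal Gordon value at t=8 with g = 0.019; discount at r = 0.139.
D_1 = 3.2037
D_2 = 4.2065
D_3 = 5.5231
D_4 = 7.2518
D_5 = 8.0343
D_6 = 8.9012
D_7 = 9.8617
D_8 = 10.9257
TV_8 = 11.1333/(0.139−0.019) = 92.7778
P₀ = Σ Dₜ/(1+r)ᵗ + TV_8/(1+r)^8 = 62.9453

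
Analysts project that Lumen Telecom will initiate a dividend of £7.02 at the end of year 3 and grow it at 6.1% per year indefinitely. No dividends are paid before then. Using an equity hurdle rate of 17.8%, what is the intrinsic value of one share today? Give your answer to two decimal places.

£43.24

Deferred-dividend DDM. At t=2 the remaining stream is a growing perpetuity with first payment D_3 = 7.02.
V_2 = D_3/(r−g) = 7.02/(0.178−0.061) = 60.0000
P₀ = V_2/(1+r)^2 = 60.0000/(1+0.178)^2 = 43.2375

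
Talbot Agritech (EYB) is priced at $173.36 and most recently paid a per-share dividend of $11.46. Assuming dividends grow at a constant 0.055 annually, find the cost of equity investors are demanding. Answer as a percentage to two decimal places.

Rearranging the constant-growth DDM: r = D₁/P₀ + g.
D₁ = 11.46 × (1 + 0.055) = 12.0903.
r = 12.0903 / 173.36 + 0.055 = 0.06974 + 0.055 = 0.12474

12.47%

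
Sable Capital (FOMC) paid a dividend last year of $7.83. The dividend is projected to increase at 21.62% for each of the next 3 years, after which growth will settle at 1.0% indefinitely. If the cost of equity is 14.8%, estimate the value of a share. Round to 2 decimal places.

$94.53

Two-stage DDM. Project D₁…D_3 at 0.2162, terminal growth 0.01, discount at r = 0.148.
D_1 = 9.5228
D_2 = 11.5817
D_3 = 14.0856
Terminal value at t=3: TV = D_4/(r−g) = 14.2265/(0.148−0.01) = 103.0906
P₀ = 9.5228/(1+0.148)^1 + 11.5817/(1+0.148)^2 + 14.0856/(1+0.148)^3 + 103.0906/(1+0.148)^3 = 94.5318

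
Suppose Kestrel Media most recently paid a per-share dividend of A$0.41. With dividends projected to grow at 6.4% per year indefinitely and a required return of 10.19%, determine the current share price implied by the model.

A$11.51

Gordon growth model: P₀ = D₁/(r − g). D₁ = 0.41 × (1 + 0.064) = 0.4362.
P₀ = 0.4362 / (0.1019 − 0.064) = 0.4362 / 0.0379 = 11.5103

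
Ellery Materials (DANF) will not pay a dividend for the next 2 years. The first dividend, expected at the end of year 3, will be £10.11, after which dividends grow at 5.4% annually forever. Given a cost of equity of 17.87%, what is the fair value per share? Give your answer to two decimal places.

£58.36

Deferred-dividend DDM. At t=2 the remaining stream is a growing perpetuity with first payment D_3 = 10.11.
V_2 = D_3/(r−g) = 10.11/(0.1787−0.054) = 81.0746
P₀ = V_2/(1+r)^2 = 81.0746/(1+0.1787)^2 = 58.3550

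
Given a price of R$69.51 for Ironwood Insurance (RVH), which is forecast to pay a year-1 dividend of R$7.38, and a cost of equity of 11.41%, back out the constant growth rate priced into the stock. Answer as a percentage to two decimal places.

0.79%

From P₀ = D₁/(r − g), the implied growth is g = r − D₁/P₀.
g = 0.1141 − 7.38/69.51 = 0.1141 − 0.10617 = 0.00793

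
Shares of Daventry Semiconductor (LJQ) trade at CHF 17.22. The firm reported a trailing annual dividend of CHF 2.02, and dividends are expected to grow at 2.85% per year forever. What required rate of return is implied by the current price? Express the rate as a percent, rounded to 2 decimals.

Rearranging the constant-growth DDM: r = D₁/P₀ + g.
D₁ = 2.02 × (1 + 0.0285) = 2.0776.
r = 2.0776 / 17.22 + 0.0285 = 0.12065 + 0.0285 = 0.14915

14.91%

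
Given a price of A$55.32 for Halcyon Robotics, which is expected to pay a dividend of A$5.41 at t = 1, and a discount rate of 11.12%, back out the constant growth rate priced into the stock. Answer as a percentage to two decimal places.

1.34%

From P₀ = D₁/(r − g), the implied growth is g = r − D₁/P₀.
g = 0.1112 − 5.41/55.32 = 0.1112 − 0.09779 = 0.01341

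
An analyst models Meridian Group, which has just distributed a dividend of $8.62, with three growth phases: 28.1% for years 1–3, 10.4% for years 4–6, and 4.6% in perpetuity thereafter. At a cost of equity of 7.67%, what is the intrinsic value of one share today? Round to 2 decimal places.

$615.97

Three-stage DDM. Project D₁…D_6; terminal Gordon value at t=6 with g = 0.046; discount at r = 0.0767.
D_1 = 11.0422
D_2 = 14.1451
D_3 = 18.1199
D_4 = 20.0043
D_5 = 22.0848
D_6 = 24.3816
TV_6 = 25.5031/(0.0767−0.046) = 830.7210
P₀ = Σ Dₜ/(1+r)ᵗ + TV_6/(1+r)^6 = 615.9664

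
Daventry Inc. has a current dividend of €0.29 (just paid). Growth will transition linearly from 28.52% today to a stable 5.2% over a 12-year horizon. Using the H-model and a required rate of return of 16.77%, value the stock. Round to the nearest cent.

H-model: P₀ = D₀[(1+g_L) + H(g_S−g_L)]/(r−g_L), with H = 12/2 = 6.
P₀ = 0.29 × [(1+0.052) + 6×(0.2852−0.052)] / (0.1677−0.052)
   = 0.29 × 2.4512 / 0.1157 = 6.1439

€6.14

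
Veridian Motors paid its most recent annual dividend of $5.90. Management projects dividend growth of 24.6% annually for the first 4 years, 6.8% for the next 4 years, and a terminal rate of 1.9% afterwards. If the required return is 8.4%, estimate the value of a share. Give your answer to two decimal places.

Three-stage DDM. Project D₁…D_8; terminal Gordon value at t=8 with g = 0.019; discount at r = 0.084.
D_1 = 7.3514
D_2 = 9.1598
D_3 = 11.4132
D_4 = 14.2208
D_5 = 15.1878
D_6 = 16.2206
D_7 = 17.3236
D_8 = 18.5016
TV_8 = 18.8531/(0.084−0.019) = 290.0481
P₀ = Σ Dₜ/(1+r)ᵗ + TV_8/(1+r)^8 = 225.6730

$225.67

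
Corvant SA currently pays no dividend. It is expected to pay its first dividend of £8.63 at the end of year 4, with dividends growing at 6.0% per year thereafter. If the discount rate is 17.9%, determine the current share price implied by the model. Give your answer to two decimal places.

£44.25

Deferred-dividend DDM. At t=3 the remaining stream is a growing perpetuity with first payment D_4 = 8.63.
V_3 = D_4/(r−g) = 8.63/(0.179−0.06) = 72.5210
P₀ = V_3/(1+r)^3 = 72.5210/(1+0.179)^3 = 44.2509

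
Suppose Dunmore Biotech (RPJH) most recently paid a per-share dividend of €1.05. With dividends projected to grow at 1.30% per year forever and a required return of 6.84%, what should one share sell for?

€19.20

Gordon growth model: P₀ = D₁/(r − g). D₁ = 1.05 × (1 + 0.013) = 1.0636.
P₀ = 1.0636 / (0.0684 − 0.013) = 1.0636 / 0.0554 = 19.1995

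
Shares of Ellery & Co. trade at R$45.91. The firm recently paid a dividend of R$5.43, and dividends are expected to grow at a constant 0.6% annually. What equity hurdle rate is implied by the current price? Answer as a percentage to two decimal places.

Rearranging the constant-growth DDM: r = D₁/P₀ + g.
D₁ = 5.43 × (1 + 0.006) = 5.4626.
r = 5.4626 / 45.91 + 0.006 = 0.11898 + 0.006 = 0.12498

12.50%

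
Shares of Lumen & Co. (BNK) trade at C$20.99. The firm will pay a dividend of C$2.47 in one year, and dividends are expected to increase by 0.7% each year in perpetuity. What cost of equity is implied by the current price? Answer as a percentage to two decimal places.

12.47%

Rearranging the constant-growth DDM: r = D₁/P₀ + g.
r = 2.4700 / 20.99 + 0.007 = 0.11768 + 0.007 = 0.12468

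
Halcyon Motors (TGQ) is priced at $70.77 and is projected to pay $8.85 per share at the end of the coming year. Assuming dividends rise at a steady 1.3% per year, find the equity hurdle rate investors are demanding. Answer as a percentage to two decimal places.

Rearranging the constant-growth DDM: r = D₁/P₀ + g.
r = 8.8500 / 70.77 + 0.013 = 0.12505 + 0.013 = 0.13805

13.81%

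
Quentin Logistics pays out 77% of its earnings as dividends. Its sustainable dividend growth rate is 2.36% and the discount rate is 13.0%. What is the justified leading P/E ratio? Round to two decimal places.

Justified leading P/E = b/(r−g) = 0.77/(0.13−0.0236) = 7.2368

7.24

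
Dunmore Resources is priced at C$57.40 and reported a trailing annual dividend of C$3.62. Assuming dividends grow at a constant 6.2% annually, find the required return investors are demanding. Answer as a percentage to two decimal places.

Rearranging the constant-growth DDM: r = D₁/P₀ + g.
D₁ = 3.62 × (1 + 0.062) = 3.8444.
r = 3.8444 / 57.40 + 0.062 = 0.06698 + 0.062 = 0.12898

12.90%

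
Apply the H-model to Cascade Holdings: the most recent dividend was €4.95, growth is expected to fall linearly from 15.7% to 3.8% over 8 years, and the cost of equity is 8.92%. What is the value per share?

€146.37

H-model: P₀ = D₀[(1+g_L) + H(g_S−g_L)]/(r−g_L), with H = 8/2 = 4.
P₀ = 4.95 × [(1+0.038) + 4×(0.157−0.038)] / (0.0892−0.038)
   = 4.95 × 1.5140 / 0.0512 = 146.3730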